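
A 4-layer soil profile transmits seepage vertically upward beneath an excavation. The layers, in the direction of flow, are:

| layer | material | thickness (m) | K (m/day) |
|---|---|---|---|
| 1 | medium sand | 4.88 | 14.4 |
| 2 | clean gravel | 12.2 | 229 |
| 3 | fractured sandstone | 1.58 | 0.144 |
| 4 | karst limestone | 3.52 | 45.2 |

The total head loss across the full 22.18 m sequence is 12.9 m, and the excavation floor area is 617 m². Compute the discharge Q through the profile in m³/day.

Flow is perpendicular to layering, so the layers act in series and the equivalent K is the thickness-weighted harmonic mean.
Total thickness L = 4.88 + 12.2 + 1.58 + 3.52 = 22.18 m.
Σ(b_i/K_i) = 4.88/14.4 + 12.2/229 + 1.58/0.144 + 3.52/45.2 = 11.44 d.
K_eq = L / Σ(b_i/K_i) = 22.18 / 11.44 = 1.938 m/day.
Q = K_eq · A · (Δh/L) = 1.938 × 617 × (12.9/22.18) = 695.6 m³/day.

696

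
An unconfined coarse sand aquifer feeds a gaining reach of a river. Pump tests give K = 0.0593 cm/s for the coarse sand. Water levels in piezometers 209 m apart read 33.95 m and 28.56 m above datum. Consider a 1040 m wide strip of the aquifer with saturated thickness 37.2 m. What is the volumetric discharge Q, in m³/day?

Convert K: 0.0593 cm/s × 864 = 51.24 m/day.
Cross-sectional area A = 1040 × 37.2 = 38688 m².
Hydraulic gradient i = (33.95 − 28.56) / 209 = 5.39 / 209 = 0.02579.
Darcy's law: Q = K · A · i = 51.24 × 38688 × 0.02579 = 51120 m³/day.

51100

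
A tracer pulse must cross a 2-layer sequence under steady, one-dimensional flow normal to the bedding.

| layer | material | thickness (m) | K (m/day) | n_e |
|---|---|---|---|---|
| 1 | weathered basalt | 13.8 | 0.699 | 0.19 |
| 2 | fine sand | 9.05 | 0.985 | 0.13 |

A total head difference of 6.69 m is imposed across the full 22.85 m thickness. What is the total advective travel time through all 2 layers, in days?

With flow normal to the layers, continuity requires the same specific discharge q through every layer.
Σ(b_i/K_i) = 13.8/0.699 + 9.05/0.985 = 28.93 d.
q = Δh / Σ(b_i/K_i) = 6.69 / 28.93 = 0.2312 m/day.
In each layer the seepage velocity is v_i = q/n_i, so the layer transit time is t_i = b_i·n_i / q:
  layer 1 (weathered basalt): t_1 = 13.8 × 0.19 / 0.2312 = 11.34 d
  layer 2 (fine sand): t_2 = 9.05 × 0.13 / 0.2312 = 5.088 d
Total t = Σ t_i = 16.43 days.

16.4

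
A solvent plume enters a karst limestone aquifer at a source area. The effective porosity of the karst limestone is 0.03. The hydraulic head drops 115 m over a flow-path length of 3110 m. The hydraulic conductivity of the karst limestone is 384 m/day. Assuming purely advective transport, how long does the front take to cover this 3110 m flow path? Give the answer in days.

6.57

Hydraulic gradient i = Δh / L = 115 / 3110 = 0.03698.
Darcy flux q = K · i = 384.0 × 0.03698 = 14.20 m/day.
Seepage velocity v = q / n_e = 14.20 / 0.03 = 473.3 m/day.
Travel time t = L / v = 3110 / 473.3 = 6.571 days.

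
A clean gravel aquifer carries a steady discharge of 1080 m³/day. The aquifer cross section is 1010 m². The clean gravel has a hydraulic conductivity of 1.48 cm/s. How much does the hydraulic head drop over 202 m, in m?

Convert K: 1.48 cm/s × 864 = 1279 m/day.
From Q = K·A·i, i = Q / (K·A) = 1080 / (1279 × 1010) = 0.0008362.
Head loss Δh = i · L = 0.0008362 × 202 = 0.1689 m.

0.169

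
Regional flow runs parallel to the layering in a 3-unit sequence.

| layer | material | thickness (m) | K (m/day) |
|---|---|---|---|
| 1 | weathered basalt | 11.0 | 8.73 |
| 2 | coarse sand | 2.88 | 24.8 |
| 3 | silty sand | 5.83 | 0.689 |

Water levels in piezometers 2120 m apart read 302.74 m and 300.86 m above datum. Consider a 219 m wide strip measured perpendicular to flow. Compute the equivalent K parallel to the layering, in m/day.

8.70

Flow is parallel to layering, so each bed carries its own Darcy discharge and the transmissivities add.
Σ(K_i·b_i) = 8.73×11.0 + 24.8×2.88 + 0.689×5.83 = 171.5 m²/day.
Total thickness b = 19.71 m, so K_eq = Σ(K_i·b_i)/b = 8.700 m/day.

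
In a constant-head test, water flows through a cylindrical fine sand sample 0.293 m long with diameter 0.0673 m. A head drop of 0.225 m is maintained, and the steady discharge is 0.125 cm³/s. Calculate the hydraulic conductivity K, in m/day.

Cross-sectional area A = π·(d/2)² = π × (0.0673/2)² = 0.003557 m².
Convert discharge: 0.125 cm³/s = 1.250e-07 m³/s.
Darcy's law rearranged: K = Q·L / (A·Δh) = 1.250e-07 × 0.293 / (0.003557 × 0.225) = 4.576e-05 m/s = 3.954 m/day.

3.95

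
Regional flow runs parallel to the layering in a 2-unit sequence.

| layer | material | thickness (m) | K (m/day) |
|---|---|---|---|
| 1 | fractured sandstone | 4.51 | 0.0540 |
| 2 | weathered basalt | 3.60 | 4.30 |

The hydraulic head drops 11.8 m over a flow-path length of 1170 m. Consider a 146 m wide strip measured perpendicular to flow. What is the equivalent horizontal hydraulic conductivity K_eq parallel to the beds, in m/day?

Flow is parallel to layering, so each bed carries its own Darcy discharge and the transmissivities add.
Σ(K_i·b_i) = 0.0540×4.51 + 4.30×3.60 = 15.72 m²/day.
Total thickness b = 8.110 m, so K_eq = Σ(K_i·b_i)/b = 1.939 m/day.

1.94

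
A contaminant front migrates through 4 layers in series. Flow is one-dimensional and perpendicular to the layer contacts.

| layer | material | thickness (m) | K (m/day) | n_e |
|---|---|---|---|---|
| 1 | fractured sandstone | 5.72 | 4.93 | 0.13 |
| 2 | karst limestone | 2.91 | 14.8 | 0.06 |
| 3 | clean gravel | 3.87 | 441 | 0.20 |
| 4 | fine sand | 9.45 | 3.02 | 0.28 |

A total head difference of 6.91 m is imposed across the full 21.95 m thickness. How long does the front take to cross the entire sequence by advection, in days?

2.82

With flow normal to the layers, continuity requires the same specific discharge q through every layer.
Σ(b_i/K_i) = 5.72/4.93 + 2.91/14.8 + 3.87/441 + 9.45/3.02 = 4.495 d.
q = Δh / Σ(b_i/K_i) = 6.91 / 4.495 = 1.537 m/day.
In each layer the seepage velocity is v_i = q/n_i, so the layer transit time is t_i = b_i·n_i / q:
  layer 1 (fractured sandstone): t_1 = 5.72 × 0.13 / 1.537 = 0.4837 d
  layer 2 (karst limestone): t_2 = 2.91 × 0.06 / 1.537 = 0.1136 d
  layer 3 (clean gravel): t_3 = 3.87 × 0.20 / 1.537 = 0.5035 d
  layer 4 (fine sand): t_4 = 9.45 × 0.28 / 1.537 = 1.721 d
Total t = Σ t_i = 2.822 days.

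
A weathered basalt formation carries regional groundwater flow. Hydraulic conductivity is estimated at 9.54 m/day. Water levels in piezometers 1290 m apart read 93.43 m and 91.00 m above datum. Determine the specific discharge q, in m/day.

Hydraulic gradient i = (93.43 − 91.00) / 1290 = 2.43 / 1290 = 0.001884.
Specific discharge q = K · i = 9.540 × 0.001884 = 0.01797 m/day.

0.0180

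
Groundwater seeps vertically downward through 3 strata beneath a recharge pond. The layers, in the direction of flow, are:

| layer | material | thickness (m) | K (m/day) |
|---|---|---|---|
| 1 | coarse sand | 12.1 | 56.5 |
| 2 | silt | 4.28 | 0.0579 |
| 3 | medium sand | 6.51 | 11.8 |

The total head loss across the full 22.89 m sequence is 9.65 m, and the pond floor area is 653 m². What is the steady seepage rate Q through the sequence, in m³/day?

Flow is perpendicular to layering, so the layers act in series and the equivalent K is the thickness-weighted harmonic mean.
Total thickness L = 12.1 + 4.28 + 6.51 = 22.89 m.
Σ(b_i/K_i) = 12.1/56.5 + 4.28/0.0579 + 6.51/11.8 = 74.69 d.
K_eq = L / Σ(b_i/K_i) = 22.89 / 74.69 = 0.3065 m/day.
Q = K_eq · A · (Δh/L) = 0.3065 × 653 × (9.65/22.89) = 84.37 m³/day.

84.4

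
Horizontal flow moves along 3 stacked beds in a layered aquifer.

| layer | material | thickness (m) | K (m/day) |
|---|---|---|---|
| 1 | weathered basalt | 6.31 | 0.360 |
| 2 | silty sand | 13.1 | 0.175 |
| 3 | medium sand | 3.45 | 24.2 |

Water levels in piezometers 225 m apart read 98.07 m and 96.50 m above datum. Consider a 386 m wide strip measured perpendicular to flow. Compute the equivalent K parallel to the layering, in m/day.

3.85

Flow is parallel to layering, so each bed carries its own Darcy discharge and the transmissivities add.
Σ(K_i·b_i) = 0.360×6.31 + 0.175×13.1 + 24.2×3.45 = 88.05 m²/day.
Total thickness b = 22.86 m, so K_eq = Σ(K_i·b_i)/b = 3.852 m/day.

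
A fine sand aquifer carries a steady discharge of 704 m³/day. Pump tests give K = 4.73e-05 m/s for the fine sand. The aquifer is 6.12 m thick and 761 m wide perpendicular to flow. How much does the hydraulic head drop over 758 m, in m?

28.0

Convert K: 4.73e-05 m/s × 86400 = 4.087 m/day.
Cross-sectional area A = 761 × 6.12 = 4657 m².
From Q = K·A·i, i = Q / (K·A) = 704 / (4.087 × 4657) = 0.03699.
Head loss Δh = i · L = 0.03699 × 758 = 28.04 m.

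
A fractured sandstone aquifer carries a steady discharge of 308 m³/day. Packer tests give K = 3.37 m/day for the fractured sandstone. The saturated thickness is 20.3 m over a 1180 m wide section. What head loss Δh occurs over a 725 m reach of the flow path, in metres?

2.77

Cross-sectional area A = 1180 × 20.3 = 23954 m².
From Q = K·A·i, i = Q / (K·A) = 308 / (3.370 × 23954) = 0.003815.
Head loss Δh = i · L = 0.003815 × 725 = 2.766 m.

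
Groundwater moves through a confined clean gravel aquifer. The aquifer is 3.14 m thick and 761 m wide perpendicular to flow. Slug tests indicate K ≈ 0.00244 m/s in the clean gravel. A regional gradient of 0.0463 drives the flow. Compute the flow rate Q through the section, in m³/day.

23300

Convert K: 0.00244 m/s × 86400 = 210.8 m/day.
Cross-sectional area A = 761 × 3.14 = 2390 m².
Hydraulic gradient i = 0.0463.
Darcy's law: Q = K · A · i = 210.8 × 2390 × 0.04630 = 23324 m³/day.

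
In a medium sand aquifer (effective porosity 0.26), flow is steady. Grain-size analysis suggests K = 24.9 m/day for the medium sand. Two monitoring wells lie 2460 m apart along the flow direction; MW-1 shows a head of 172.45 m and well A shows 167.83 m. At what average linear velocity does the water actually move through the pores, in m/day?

Hydraulic gradient i = (172.45 − 167.83) / 2460 = 4.62 / 2460 = 0.001878.
Darcy flux q = K · i = 24.90 × 0.001878 = 0.04676 m/day.
Seepage velocity v = q / n_e = 0.04676 / 0.26 = 0.1799 m/day.

0.180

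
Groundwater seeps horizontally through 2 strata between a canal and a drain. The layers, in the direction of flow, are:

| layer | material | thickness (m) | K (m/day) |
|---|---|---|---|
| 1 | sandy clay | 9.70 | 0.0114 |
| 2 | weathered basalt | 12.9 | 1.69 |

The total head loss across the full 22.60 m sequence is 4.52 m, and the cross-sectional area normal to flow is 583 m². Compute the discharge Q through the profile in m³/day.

3.07

Flow is perpendicular to layering, so the layers act in series and the equivalent K is the thickness-weighted harmonic mean.
Total thickness L = 9.70 + 12.9 = 22.60 m.
Σ(b_i/K_i) = 9.70/0.0114 + 12.9/1.69 = 858.5 d.
K_eq = L / Σ(b_i/K_i) = 22.60 / 858.5 = 0.02632 m/day.
Q = K_eq · A · (Δh/L) = 0.02632 × 583 × (4.52/22.60) = 3.069 m³/day.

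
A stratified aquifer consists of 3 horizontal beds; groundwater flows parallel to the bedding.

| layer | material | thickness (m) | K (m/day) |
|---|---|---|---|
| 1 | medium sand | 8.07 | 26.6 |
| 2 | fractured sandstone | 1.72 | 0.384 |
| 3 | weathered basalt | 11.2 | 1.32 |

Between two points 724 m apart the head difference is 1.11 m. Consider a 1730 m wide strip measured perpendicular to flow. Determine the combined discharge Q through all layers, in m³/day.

610

Flow is parallel to layering, so each bed carries its own Darcy discharge and the transmissivities add.
Σ(K_i·b_i) = 26.6×8.07 + 0.384×1.72 + 1.32×11.2 = 230.1 m²/day.
Hydraulic gradient i = Δh / L = 1.11 / 724 = 0.001533.
Q = Σ(K_i·b_i) · W · i = 230.1 × 1730 × 0.001533 = 610.3 m³/day.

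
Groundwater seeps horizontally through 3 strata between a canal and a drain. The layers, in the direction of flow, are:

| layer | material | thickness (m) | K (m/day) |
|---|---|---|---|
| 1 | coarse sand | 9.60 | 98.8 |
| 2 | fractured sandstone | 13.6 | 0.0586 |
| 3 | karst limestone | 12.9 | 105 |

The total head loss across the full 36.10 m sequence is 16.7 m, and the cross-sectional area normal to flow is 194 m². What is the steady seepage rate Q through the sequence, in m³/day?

13.9

Flow is perpendicular to layering, so the layers act in series and the equivalent K is the thickness-weighted harmonic mean.
Total thickness L = 9.60 + 13.6 + 12.9 = 36.10 m.
Σ(b_i/K_i) = 9.60/98.8 + 13.6/0.0586 + 12.9/105 = 232.3 d.
K_eq = L / Σ(b_i/K_i) = 36.10 / 232.3 = 0.1554 m/day.
Q = K_eq · A · (Δh/L) = 0.1554 × 194 × (16.7/36.10) = 13.95 m³/day.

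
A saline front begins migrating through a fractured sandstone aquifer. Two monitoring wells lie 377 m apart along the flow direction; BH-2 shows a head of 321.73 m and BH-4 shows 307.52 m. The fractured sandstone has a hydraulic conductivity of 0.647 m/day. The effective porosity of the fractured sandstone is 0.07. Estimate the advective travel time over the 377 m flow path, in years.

Hydraulic gradient i = (321.73 − 307.52) / 377 = 14.21 / 377 = 0.03769.
Darcy flux q = K · i = 0.6470 × 0.03769 = 0.02439 m/day.
Seepage velocity v = q / n_e = 0.02439 / 0.07 = 0.3484 m/day.
Travel time t = L / v = 377 / 0.3484 = 1082 days = 2.963 years.

2.96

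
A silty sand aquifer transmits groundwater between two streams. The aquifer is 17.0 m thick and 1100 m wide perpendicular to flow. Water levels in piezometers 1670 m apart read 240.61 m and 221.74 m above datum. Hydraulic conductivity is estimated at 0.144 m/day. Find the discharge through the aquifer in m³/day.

Cross-sectional area A = 1100 × 17.0 = 18700 m².
Hydraulic gradient i = (240.61 − 221.74) / 1670 = 18.87 / 1670 = 0.01130.
Darcy's law: Q = K · A · i = 0.1440 × 18700 × 0.01130 = 30.43 m³/day.

30.4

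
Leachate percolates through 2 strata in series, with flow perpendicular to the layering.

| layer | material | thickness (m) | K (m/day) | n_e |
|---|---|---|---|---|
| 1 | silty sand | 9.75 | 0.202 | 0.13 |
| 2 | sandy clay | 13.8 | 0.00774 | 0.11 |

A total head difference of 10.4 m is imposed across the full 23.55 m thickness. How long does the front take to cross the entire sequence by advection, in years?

1.34

With flow normal to the layers, continuity requires the same specific discharge q through every layer.
Σ(b_i/K_i) = 9.75/0.202 + 13.8/0.00774 = 1831 d.
q = Δh / Σ(b_i/K_i) = 10.4 / 1831 = 0.005679 m/day.
In each layer the seepage velocity is v_i = q/n_i, so the layer transit time is t_i = b_i·n_i / q:
  layer 1 (silty sand): t_1 = 9.75 × 0.13 / 0.005679 = 223.2 d
  layer 2 (sandy clay): t_2 = 13.8 × 0.11 / 0.005679 = 267.3 d
Total t = Σ t_i = 490.5 days = 1.343 years.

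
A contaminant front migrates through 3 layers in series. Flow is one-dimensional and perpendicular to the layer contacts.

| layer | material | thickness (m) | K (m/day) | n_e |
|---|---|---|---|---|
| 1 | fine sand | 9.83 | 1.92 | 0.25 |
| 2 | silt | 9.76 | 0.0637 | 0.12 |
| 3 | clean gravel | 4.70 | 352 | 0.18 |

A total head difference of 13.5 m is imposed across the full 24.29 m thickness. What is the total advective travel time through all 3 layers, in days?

52.5

With flow normal to the layers, continuity requires the same specific discharge q through every layer.
Σ(b_i/K_i) = 9.83/1.92 + 9.76/0.0637 + 4.70/352 = 158.4 d.
q = Δh / Σ(b_i/K_i) = 13.5 / 158.4 = 0.08525 m/day.
In each layer the seepage velocity is v_i = q/n_i, so the layer transit time is t_i = b_i·n_i / q:
  layer 1 (fine sand): t_1 = 9.83 × 0.25 / 0.08525 = 28.83 d
  layer 2 (silt): t_2 = 9.76 × 0.12 / 0.08525 = 13.74 d
  layer 3 (clean gravel): t_3 = 4.70 × 0.18 / 0.08525 = 9.923 d
Total t = Σ t_i = 52.49 days.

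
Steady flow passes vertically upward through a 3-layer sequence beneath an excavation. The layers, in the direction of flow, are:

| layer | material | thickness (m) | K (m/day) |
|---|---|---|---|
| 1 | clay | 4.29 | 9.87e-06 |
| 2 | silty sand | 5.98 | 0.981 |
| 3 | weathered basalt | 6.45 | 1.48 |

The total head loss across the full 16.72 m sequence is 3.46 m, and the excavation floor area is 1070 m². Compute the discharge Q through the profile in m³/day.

Flow is perpendicular to layering, so the layers act in series and the equivalent K is the thickness-weighted harmonic mean.
Total thickness L = 4.29 + 5.98 + 6.45 = 16.72 m.
Σ(b_i/K_i) = 4.29/9.87e-06 + 5.98/0.981 + 6.45/1.48 = 4.347e+05 d.
K_eq = L / Σ(b_i/K_i) = 16.72 / 4.347e+05 = 3.847e-05 m/day.
Q = K_eq · A · (Δh/L) = 3.847e-05 × 1070 × (3.46/16.72) = 0.008517 m³/day.

0.00852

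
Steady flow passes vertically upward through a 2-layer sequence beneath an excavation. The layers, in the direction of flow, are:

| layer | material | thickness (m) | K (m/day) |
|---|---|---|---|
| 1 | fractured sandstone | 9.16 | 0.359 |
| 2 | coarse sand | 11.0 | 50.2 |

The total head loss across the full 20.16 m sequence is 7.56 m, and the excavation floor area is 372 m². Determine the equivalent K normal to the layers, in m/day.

Flow is perpendicular to layering, so the layers act in series and the equivalent K is the thickness-weighted harmonic mean.
Total thickness L = 9.16 + 11.0 = 20.16 m.
Σ(b_i/K_i) = 9.16/0.359 + 11.0/50.2 = 25.73 d.
K_eq = L / Σ(b_i/K_i) = 20.16 / 25.73 = 0.7834 m/day.

0.783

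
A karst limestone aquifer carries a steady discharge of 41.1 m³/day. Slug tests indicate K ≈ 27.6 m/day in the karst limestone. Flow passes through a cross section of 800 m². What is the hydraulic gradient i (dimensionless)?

0.00186

From Q = K·A·i, i = Q / (K·A) = 41.1 / (27.60 × 800.0) = 0.001861.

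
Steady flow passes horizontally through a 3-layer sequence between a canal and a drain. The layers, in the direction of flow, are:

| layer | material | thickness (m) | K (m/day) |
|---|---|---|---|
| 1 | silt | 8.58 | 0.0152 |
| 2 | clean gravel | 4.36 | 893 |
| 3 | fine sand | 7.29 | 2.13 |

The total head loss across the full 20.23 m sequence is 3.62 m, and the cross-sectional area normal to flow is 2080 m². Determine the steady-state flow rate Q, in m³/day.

Flow is perpendicular to layering, so the layers act in series and the equivalent K is the thickness-weighted harmonic mean.
Total thickness L = 8.58 + 4.36 + 7.29 = 20.23 m.
Σ(b_i/K_i) = 8.58/0.0152 + 4.36/893 + 7.29/2.13 = 567.9 d.
K_eq = L / Σ(b_i/K_i) = 20.23 / 567.9 = 0.03562 m/day.
Q = K_eq · A · (Δh/L) = 0.03562 × 2080 × (3.62/20.23) = 13.26 m³/day.

13.3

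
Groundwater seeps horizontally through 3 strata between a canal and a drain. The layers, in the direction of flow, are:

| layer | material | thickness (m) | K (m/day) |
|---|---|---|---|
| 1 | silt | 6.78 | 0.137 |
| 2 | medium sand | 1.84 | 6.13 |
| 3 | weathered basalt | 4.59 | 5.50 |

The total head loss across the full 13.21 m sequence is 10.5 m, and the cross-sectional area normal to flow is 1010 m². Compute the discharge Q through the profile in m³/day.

Flow is perpendicular to layering, so the layers act in series and the equivalent K is the thickness-weighted harmonic mean.
Total thickness L = 6.78 + 1.84 + 4.59 = 13.21 m.
Σ(b_i/K_i) = 6.78/0.137 + 1.84/6.13 + 4.59/5.50 = 50.62 d.
K_eq = L / Σ(b_i/K_i) = 13.21 / 50.62 = 0.2609 m/day.
Q = K_eq · A · (Δh/L) = 0.2609 × 1010 × (10.5/13.21) = 209.5 m³/day.

209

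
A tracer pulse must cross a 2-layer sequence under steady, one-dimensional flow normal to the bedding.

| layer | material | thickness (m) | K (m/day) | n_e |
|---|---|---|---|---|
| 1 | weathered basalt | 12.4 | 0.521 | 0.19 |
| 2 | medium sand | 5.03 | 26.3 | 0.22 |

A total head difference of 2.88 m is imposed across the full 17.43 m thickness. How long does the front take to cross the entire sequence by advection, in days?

28.8

With flow normal to the layers, continuity requires the same specific discharge q through every layer.
Σ(b_i/K_i) = 12.4/0.521 + 5.03/26.3 = 23.99 d.
q = Δh / Σ(b_i/K_i) = 2.88 / 23.99 = 0.1200 m/day.
In each layer the seepage velocity is v_i = q/n_i, so the layer transit time is t_i = b_i·n_i / q:
  layer 1 (weathered basalt): t_1 = 12.4 × 0.19 / 0.1200 = 19.63 d
  layer 2 (medium sand): t_2 = 5.03 × 0.22 / 0.1200 = 9.218 d
Total t = Σ t_i = 28.84 days.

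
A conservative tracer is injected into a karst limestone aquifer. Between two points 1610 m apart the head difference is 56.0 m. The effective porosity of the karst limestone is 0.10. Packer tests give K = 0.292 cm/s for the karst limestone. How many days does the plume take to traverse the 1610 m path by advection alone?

Convert K: 0.292 cm/s × 864 = 252.3 m/day.
Hydraulic gradient i = Δh / L = 56.0 / 1610 = 0.03478.
Darcy flux q = K · i = 252.3 × 0.03478 = 8.775 m/day.
Seepage velocity v = q / n_e = 8.775 / 0.10 = 87.75 m/day.
Travel time t = L / v = 1610 / 87.75 = 18.35 days.

18.3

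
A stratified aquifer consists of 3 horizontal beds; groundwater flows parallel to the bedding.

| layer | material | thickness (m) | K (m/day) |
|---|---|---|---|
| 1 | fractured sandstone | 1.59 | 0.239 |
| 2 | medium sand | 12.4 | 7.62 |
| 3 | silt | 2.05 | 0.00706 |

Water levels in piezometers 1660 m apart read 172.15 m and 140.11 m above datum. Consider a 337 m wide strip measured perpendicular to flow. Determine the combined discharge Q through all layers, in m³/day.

Flow is parallel to layering, so each bed carries its own Darcy discharge and the transmissivities add.
Σ(K_i·b_i) = 0.239×1.59 + 7.62×12.4 + 0.00706×2.05 = 94.88 m²/day.
Hydraulic gradient i = (172.15 − 140.11) / 1660 = 32.04 / 1660 = 0.01930.
Q = Σ(K_i·b_i) · W · i = 94.88 × 337 × 0.01930 = 617.2 m³/day.

617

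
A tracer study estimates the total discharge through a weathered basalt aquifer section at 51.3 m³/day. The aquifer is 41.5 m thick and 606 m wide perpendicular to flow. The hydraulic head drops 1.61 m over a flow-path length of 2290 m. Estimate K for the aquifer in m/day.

Cross-sectional area A = 606 × 41.5 = 25149 m².
Hydraulic gradient i = Δh / L = 1.61 / 2290 = 0.0007031.
From Q = K·A·i, K = Q / (A·i) = 51.3 / (25149 × 0.0007031) = 2.901 m/day.

2.90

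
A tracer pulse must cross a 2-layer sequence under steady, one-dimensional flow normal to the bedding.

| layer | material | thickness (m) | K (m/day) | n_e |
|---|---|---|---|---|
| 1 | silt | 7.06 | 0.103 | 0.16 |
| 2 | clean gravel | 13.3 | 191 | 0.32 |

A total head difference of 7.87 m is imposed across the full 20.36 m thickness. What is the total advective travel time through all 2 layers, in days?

With flow normal to the layers, continuity requires the same specific discharge q through every layer.
Σ(b_i/K_i) = 7.06/0.103 + 13.3/191 = 68.61 d.
q = Δh / Σ(b_i/K_i) = 7.87 / 68.61 = 0.1147 m/day.
In each layer the seepage velocity is v_i = q/n_i, so the layer transit time is t_i = b_i·n_i / q:
  layer 1 (silt): t_1 = 7.06 × 0.16 / 0.1147 = 9.848 d
  layer 2 (clean gravel): t_2 = 13.3 × 0.32 / 0.1147 = 37.11 d
Total t = Σ t_i = 46.95 days.

47.0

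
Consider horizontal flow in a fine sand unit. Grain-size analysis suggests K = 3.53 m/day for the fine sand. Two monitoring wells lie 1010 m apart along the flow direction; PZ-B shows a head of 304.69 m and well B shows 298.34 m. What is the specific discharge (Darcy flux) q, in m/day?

Hydraulic gradient i = (304.69 − 298.34) / 1010 = 6.35 / 1010 = 0.006287.
Specific discharge q = K · i = 3.530 × 0.006287 = 0.02219 m/day.

0.0222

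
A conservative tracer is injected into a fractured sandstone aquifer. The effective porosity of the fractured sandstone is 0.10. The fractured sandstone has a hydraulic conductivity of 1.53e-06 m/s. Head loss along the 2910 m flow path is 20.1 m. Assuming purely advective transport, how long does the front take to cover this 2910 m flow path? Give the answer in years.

Convert K: 1.53e-06 m/s × 86400 = 0.1322 m/day.
Hydraulic gradient i = Δh / L = 20.1 / 2910 = 0.006907.
Darcy flux q = K · i = 0.1322 × 0.006907 = 0.0009131 m/day.
Seepage velocity v = q / n_e = 0.0009131 / 0.10 = 0.009131 m/day.
Travel time t = L / v = 2910 / 0.009131 = 3.187e+05 days = 872.6 years.

873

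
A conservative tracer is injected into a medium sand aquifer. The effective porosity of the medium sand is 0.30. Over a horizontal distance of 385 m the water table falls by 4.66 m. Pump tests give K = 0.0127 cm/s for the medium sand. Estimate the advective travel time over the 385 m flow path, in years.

2.38

Convert K: 0.0127 cm/s × 864 = 10.97 m/day.
Hydraulic gradient i = Δh / L = 4.66 / 385 = 0.01210.
Darcy flux q = K · i = 10.97 × 0.01210 = 0.1328 m/day.
Seepage velocity v = q / n_e = 0.1328 / 0.30 = 0.4427 m/day.
Travel time t = L / v = 385 / 0.4427 = 869.6 days = 2.381 years.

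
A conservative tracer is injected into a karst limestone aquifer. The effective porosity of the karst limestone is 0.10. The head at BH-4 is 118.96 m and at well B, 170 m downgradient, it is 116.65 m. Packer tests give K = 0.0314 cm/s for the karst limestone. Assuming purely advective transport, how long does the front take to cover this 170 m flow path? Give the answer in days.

Convert K: 0.0314 cm/s × 864 = 27.13 m/day.
Hydraulic gradient i = (118.96 − 116.65) / 170 = 2.31 / 170 = 0.01359.
Darcy flux q = K · i = 27.13 × 0.01359 = 0.3686 m/day.
Seepage velocity v = q / n_e = 0.3686 / 0.10 = 3.686 m/day.
Travel time t = L / v = 170 / 3.686 = 46.12 days.

46.1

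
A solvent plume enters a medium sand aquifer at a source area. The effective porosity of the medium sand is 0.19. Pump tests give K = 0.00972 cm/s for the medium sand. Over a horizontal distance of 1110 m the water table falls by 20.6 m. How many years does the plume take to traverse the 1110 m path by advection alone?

Convert K: 0.00972 cm/s × 864 = 8.398 m/day.
Hydraulic gradient i = Δh / L = 20.6 / 1110 = 0.01856.
Darcy flux q = K · i = 8.398 × 0.01856 = 0.1559 m/day.
Seepage velocity v = q / n_e = 0.1559 / 0.19 = 0.8203 m/day.
Travel time t = L / v = 1110 / 0.8203 = 1353 days = 3.705 years.

3.70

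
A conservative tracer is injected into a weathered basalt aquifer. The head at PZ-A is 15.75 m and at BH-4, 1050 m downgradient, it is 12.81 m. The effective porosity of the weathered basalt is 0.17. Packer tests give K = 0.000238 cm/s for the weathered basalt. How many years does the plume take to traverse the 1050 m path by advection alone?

849

Convert K: 0.000238 cm/s × 864 = 0.2056 m/day.
Hydraulic gradient i = (15.75 − 12.81) / 1050 = 2.94 / 1050 = 0.002800.
Darcy flux q = K · i = 0.2056 × 0.002800 = 0.0005758 m/day.
Seepage velocity v = q / n_e = 0.0005758 / 0.17 = 0.003387 m/day.
Travel time t = L / v = 1050 / 0.003387 = 3.100e+05 days = 848.8 years.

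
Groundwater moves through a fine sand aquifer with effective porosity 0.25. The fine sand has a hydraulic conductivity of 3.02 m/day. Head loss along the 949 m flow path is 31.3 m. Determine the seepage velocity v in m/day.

Hydraulic gradient i = Δh / L = 31.3 / 949 = 0.03298.
Darcy flux q = K · i = 3.020 × 0.03298 = 0.09961 m/day.
Seepage velocity v = q / n_e = 0.09961 / 0.25 = 0.3984 m/day.

0.398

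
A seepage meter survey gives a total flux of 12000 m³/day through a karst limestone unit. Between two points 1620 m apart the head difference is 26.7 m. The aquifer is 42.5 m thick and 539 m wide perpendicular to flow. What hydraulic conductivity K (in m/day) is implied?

31.8

Cross-sectional area A = 539 × 42.5 = 22908 m².
Hydraulic gradient i = Δh / L = 26.7 / 1620 = 0.01648.
From Q = K·A·i, K = Q / (A·i) = 12000 / (22908 × 0.01648) = 31.78 m/day.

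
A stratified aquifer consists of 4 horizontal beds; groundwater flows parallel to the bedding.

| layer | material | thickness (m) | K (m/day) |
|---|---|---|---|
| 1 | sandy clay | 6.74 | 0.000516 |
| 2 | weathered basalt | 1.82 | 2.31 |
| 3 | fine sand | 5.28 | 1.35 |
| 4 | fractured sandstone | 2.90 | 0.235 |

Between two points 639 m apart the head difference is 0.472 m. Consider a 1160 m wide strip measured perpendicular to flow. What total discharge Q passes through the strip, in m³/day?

10.3

Flow is parallel to layering, so each bed carries its own Darcy discharge and the transmissivities add.
Σ(K_i·b_i) = 0.000516×6.74 + 2.31×1.82 + 1.35×5.28 + 0.235×2.90 = 12.02 m²/day.
Hydraulic gradient i = Δh / L = 0.472 / 639 = 0.0007387.
Q = Σ(K_i·b_i) · W · i = 12.02 × 1160 × 0.0007387 = 10.30 m³/day.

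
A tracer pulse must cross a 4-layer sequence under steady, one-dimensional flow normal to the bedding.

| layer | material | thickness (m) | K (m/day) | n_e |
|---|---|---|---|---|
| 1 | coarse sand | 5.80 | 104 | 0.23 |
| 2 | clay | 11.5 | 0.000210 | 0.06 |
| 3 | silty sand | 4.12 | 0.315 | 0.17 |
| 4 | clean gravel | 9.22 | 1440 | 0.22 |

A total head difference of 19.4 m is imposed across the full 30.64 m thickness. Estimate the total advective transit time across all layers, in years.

With flow normal to the layers, continuity requires the same specific discharge q through every layer.
Σ(b_i/K_i) = 5.80/104 + 11.5/0.000210 + 4.12/0.315 + 9.22/1440 = 54775 d.
q = Δh / Σ(b_i/K_i) = 19.4 / 54775 = 0.0003542 m/day.
In each layer the seepage velocity is v_i = q/n_i, so the layer transit time is t_i = b_i·n_i / q:
  layer 1 (coarse sand): t_1 = 5.80 × 0.23 / 0.0003542 = 3766 d
  layer 2 (clay): t_2 = 11.5 × 0.06 / 0.0003542 = 1948 d
  layer 3 (silty sand): t_3 = 4.12 × 0.17 / 0.0003542 = 1978 d
  layer 4 (clean gravel): t_4 = 9.22 × 0.22 / 0.0003542 = 5727 d
Total t = Σ t_i = 13419 days = 36.74 years.

36.7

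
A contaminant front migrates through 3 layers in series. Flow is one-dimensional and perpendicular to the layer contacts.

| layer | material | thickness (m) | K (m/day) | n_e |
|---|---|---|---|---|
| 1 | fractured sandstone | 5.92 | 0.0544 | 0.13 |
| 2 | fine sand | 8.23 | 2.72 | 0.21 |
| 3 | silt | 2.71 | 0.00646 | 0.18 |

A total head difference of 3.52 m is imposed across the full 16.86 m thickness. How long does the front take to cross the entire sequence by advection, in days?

451

With flow normal to the layers, continuity requires the same specific discharge q through every layer.
Σ(b_i/K_i) = 5.92/0.0544 + 8.23/2.72 + 2.71/0.00646 = 531.4 d.
q = Δh / Σ(b_i/K_i) = 3.52 / 531.4 = 0.006625 m/day.
In each layer the seepage velocity is v_i = q/n_i, so the layer transit time is t_i = b_i·n_i / q:
  layer 1 (fractured sandstone): t_1 = 5.92 × 0.13 / 0.006625 = 116.2 d
  layer 2 (fine sand): t_2 = 8.23 × 0.21 / 0.006625 = 260.9 d
  layer 3 (silt): t_3 = 2.71 × 0.18 / 0.006625 = 73.63 d
Total t = Σ t_i = 450.7 days.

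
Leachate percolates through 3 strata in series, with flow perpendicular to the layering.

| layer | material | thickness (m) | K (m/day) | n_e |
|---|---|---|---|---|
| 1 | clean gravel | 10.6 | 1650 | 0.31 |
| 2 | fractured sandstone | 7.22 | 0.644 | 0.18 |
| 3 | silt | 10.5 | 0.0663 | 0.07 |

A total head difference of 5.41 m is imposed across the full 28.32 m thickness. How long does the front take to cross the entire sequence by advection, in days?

With flow normal to the layers, continuity requires the same specific discharge q through every layer.
Σ(b_i/K_i) = 10.6/1650 + 7.22/0.644 + 10.5/0.0663 = 169.6 d.
q = Δh / Σ(b_i/K_i) = 5.41 / 169.6 = 0.03190 m/day.
In each layer the seepage velocity is v_i = q/n_i, so the layer transit time is t_i = b_i·n_i / q:
  layer 1 (clean gravel): t_1 = 10.6 × 0.31 / 0.03190 = 103.0 d
  layer 2 (fractured sandstone): t_2 = 7.22 × 0.18 / 0.03190 = 40.74 d
  layer 3 (silt): t_3 = 10.5 × 0.07 / 0.03190 = 23.04 d
Total t = Σ t_i = 166.8 days.

167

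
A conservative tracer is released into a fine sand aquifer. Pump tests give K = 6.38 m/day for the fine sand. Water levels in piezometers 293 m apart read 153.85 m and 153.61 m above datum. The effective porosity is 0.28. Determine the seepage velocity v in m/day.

0.0187

Hydraulic gradient i = (153.85 − 153.61) / 293 = 0.24 / 293 = 0.0008191.
Darcy flux q = K · i = 6.380 × 0.0008191 = 0.005226 m/day.
Seepage velocity v = q / n_e = 0.005226 / 0.28 = 0.01866 m/day.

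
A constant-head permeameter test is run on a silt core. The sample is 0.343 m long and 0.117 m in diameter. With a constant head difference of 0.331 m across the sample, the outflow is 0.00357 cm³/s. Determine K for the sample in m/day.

0.0297

Cross-sectional area A = π·(d/2)² = π × (0.117/2)² = 0.01075 m².
Convert discharge: 0.00357 cm³/s = 3.570e-09 m³/s.
Darcy's law rearranged: K = Q·L / (A·Δh) = 3.570e-09 × 0.343 / (0.01075 × 0.331) = 3.441e-07 m/s = 0.02973 m/day.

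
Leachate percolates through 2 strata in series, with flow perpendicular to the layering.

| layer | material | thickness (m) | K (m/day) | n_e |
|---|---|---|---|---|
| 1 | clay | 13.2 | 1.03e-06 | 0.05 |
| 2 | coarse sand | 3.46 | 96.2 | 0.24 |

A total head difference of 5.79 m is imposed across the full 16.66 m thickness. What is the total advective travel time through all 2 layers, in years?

9030

With flow normal to the layers, continuity requires the same specific discharge q through every layer.
Σ(b_i/K_i) = 13.2/1.03e-06 + 3.46/96.2 = 1.282e+07 d.
q = Δh / Σ(b_i/K_i) = 5.79 / 1.282e+07 = 4.518e-07 m/day.
In each layer the seepage velocity is v_i = q/n_i, so the layer transit time is t_i = b_i·n_i / q:
  layer 1 (clay): t_1 = 13.2 × 0.05 / 4.518e-07 = 1.461e+06 d
  layer 2 (coarse sand): t_2 = 3.46 × 0.24 / 4.518e-07 = 1.838e+06 d
Total t = Σ t_i = 3.299e+06 days = 9032 years.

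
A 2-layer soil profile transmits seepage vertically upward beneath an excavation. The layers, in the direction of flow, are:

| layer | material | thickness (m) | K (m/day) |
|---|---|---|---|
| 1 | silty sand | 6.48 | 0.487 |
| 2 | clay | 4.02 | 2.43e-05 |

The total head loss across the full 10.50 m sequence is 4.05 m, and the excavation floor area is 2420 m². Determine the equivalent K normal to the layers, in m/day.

6.35e-05

Flow is perpendicular to layering, so the layers act in series and the equivalent K is the thickness-weighted harmonic mean.
Total thickness L = 6.48 + 4.02 = 10.50 m.
Σ(b_i/K_i) = 6.48/0.487 + 4.02/2.43e-05 = 1.654e+05 d.
K_eq = L / Σ(b_i/K_i) = 10.50 / 1.654e+05 = 6.347e-05 m/day.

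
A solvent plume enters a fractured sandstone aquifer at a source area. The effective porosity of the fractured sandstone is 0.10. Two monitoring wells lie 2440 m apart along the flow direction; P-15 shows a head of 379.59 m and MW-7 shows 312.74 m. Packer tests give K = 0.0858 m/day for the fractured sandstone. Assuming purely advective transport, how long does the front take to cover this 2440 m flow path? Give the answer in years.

Hydraulic gradient i = (379.59 − 312.74) / 2440 = 66.85 / 2440 = 0.02740.
Darcy flux q = K · i = 0.08580 × 0.02740 = 0.002351 m/day.
Seepage velocity v = q / n_e = 0.002351 / 0.10 = 0.02351 m/day.
Travel time t = L / v = 2440 / 0.02351 = 1.038e+05 days = 284.2 years.

284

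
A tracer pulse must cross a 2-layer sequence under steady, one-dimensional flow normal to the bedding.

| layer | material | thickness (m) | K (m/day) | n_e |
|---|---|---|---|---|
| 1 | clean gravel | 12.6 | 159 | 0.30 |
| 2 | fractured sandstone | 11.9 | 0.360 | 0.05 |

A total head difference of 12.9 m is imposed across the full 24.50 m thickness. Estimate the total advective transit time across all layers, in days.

11.2

With flow normal to the layers, continuity requires the same specific discharge q through every layer.
Σ(b_i/K_i) = 12.6/159 + 11.9/0.360 = 33.13 d.
q = Δh / Σ(b_i/K_i) = 12.9 / 33.13 = 0.3893 m/day.
In each layer the seepage velocity is v_i = q/n_i, so the layer transit time is t_i = b_i·n_i / q:
  layer 1 (clean gravel): t_1 = 12.6 × 0.30 / 0.3893 = 9.709 d
  layer 2 (fractured sandstone): t_2 = 11.9 × 0.05 / 0.3893 = 1.528 d
Total t = Σ t_i = 11.24 days.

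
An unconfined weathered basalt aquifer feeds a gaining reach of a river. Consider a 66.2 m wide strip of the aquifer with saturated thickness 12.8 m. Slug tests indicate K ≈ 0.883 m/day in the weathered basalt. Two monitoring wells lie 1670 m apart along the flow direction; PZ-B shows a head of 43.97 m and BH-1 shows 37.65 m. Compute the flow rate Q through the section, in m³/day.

2.83

Cross-sectional area A = 66.2 × 12.8 = 847.4 m².
Hydraulic gradient i = (43.97 − 37.65) / 1670 = 6.32 / 1670 = 0.003784.
Darcy's law: Q = K · A · i = 0.8830 × 847.4 × 0.003784 = 2.832 m³/day.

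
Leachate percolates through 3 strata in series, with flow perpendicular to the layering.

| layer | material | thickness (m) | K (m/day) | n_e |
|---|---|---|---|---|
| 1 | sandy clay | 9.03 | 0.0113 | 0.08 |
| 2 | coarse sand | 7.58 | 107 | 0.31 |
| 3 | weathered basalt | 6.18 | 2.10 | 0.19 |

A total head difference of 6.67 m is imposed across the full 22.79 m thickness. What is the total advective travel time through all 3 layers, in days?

With flow normal to the layers, continuity requires the same specific discharge q through every layer.
Σ(b_i/K_i) = 9.03/0.0113 + 7.58/107 + 6.18/2.10 = 802.1 d.
q = Δh / Σ(b_i/K_i) = 6.67 / 802.1 = 0.008315 m/day.
In each layer the seepage velocity is v_i = q/n_i, so the layer transit time is t_i = b_i·n_i / q:
  layer 1 (sandy clay): t_1 = 9.03 × 0.08 / 0.008315 = 86.88 d
  layer 2 (coarse sand): t_2 = 7.58 × 0.31 / 0.008315 = 282.6 d
  layer 3 (weathered basalt): t_3 = 6.18 × 0.19 / 0.008315 = 141.2 d
Total t = Σ t_i = 510.7 days.

511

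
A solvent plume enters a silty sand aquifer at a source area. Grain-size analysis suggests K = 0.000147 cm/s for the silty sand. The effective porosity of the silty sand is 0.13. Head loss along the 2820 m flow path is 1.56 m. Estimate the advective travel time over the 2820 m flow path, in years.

Convert K: 0.000147 cm/s × 864 = 0.1270 m/day.
Hydraulic gradient i = Δh / L = 1.56 / 2820 = 0.0005532.
Darcy flux q = K · i = 0.1270 × 0.0005532 = 7.026e-05 m/day.
Seepage velocity v = q / n_e = 7.026e-05 / 0.13 = 0.0005405 m/day.
Travel time t = L / v = 2820 / 0.0005405 = 5.218e+06 days = 14286 years.

14300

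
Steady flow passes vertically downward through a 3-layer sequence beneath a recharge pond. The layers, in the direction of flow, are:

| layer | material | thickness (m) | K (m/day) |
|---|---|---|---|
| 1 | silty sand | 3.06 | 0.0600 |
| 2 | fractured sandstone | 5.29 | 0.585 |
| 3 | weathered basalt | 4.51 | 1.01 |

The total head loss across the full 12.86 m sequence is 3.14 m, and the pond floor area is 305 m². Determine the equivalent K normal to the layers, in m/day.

0.199

Flow is perpendicular to layering, so the layers act in series and the equivalent K is the thickness-weighted harmonic mean.
Total thickness L = 3.06 + 5.29 + 4.51 = 12.86 m.
Σ(b_i/K_i) = 3.06/0.0600 + 5.29/0.585 + 4.51/1.01 = 64.51 d.
K_eq = L / Σ(b_i/K_i) = 12.86 / 64.51 = 0.1994 m/day.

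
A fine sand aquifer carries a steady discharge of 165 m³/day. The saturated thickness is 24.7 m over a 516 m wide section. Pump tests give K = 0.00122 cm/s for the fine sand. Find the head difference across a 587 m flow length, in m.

7.21

Convert K: 0.00122 cm/s × 864 = 1.054 m/day.
Cross-sectional area A = 516 × 24.7 = 12745 m².
From Q = K·A·i, i = Q / (K·A) = 165 / (1.054 × 12745) = 0.01228.
Head loss Δh = i · L = 0.01228 × 587 = 7.209 m.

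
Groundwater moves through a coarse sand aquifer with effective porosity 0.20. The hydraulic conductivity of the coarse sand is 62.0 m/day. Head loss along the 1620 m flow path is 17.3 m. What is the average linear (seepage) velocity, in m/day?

Hydraulic gradient i = Δh / L = 17.3 / 1620 = 0.01068.
Darcy flux q = K · i = 62.00 × 0.01068 = 0.6621 m/day.
Seepage velocity v = q / n_e = 0.6621 / 0.20 = 3.310 m/day.

3.31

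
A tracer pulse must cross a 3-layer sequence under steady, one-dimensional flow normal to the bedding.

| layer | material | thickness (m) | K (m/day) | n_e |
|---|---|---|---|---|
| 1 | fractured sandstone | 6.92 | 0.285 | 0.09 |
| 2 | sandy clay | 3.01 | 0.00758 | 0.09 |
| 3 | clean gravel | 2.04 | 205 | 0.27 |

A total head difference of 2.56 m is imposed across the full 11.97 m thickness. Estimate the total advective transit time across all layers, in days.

238

With flow normal to the layers, continuity requires the same specific discharge q through every layer.
Σ(b_i/K_i) = 6.92/0.285 + 3.01/0.00758 + 2.04/205 = 421.4 d.
q = Δh / Σ(b_i/K_i) = 2.56 / 421.4 = 0.006075 m/day.
In each layer the seepage velocity is v_i = q/n_i, so the layer transit time is t_i = b_i·n_i / q:
  layer 1 (fractured sandstone): t_1 = 6.92 × 0.09 / 0.006075 = 102.5 d
  layer 2 (sandy clay): t_2 = 3.01 × 0.09 / 0.006075 = 44.59 d
  layer 3 (clean gravel): t_3 = 2.04 × 0.27 / 0.006075 = 90.66 d
Total t = Σ t_i = 237.8 days.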